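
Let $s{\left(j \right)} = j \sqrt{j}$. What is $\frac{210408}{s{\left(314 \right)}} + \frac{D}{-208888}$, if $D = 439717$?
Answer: $- \frac{439717}{208888} + \frac{52602 \sqrt{314}}{24649} \approx 35.71$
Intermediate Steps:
$s{\left(j \right)} = j^{\frac{3}{2}}$
$\frac{210408}{s{\left(314 \right)}} + \frac{D}{-208888} = \frac{210408}{314^{\frac{3}{2}}} + \frac{439717}{-208888} = \frac{210408}{314 \sqrt{314}} + 439717 \left(- \frac{1}{208888}\right) = 210408 \frac{\sqrt{314}}{98596} - \frac{439717}{208888} = \frac{52602 \sqrt{314}}{24649} - \frac{439717}{208888} = - \frac{439717}{208888} + \frac{52602 \sqrt{314}}{24649}$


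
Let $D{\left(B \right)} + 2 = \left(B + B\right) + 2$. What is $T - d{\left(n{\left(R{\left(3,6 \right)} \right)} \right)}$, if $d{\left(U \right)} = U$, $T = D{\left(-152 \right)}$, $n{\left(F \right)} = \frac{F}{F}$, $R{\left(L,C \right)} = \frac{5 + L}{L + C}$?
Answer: $-305$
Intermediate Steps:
$R{\left(L,C \right)} = \frac{5 + L}{C + L}$
$n{\left(F \right)} = 1$
$D{\left(B \right)} = 2 B$ ($D{\left(B \right)} = -2 + \left(\left(B + B\right) + 2\right) = -2 + \left(2 B + 2\right) = -2 + \left(2 + 2 B\right) = 2 B$)
$T = -304$ ($T = 2 \left(-152\right) = -304$)
$T - d{\left(n{\left(R{\left(3,6 \right)} \right)} \right)} = -304 - 1 = -305$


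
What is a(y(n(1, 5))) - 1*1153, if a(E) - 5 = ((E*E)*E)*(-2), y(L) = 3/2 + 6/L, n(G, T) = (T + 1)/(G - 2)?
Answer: -4593/4 ≈ -1148.3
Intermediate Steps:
n(G, T) = (1 + T)/(-2 + G)
y(L) = 3/2 + 6/L (y(L) = 3*(½) + 6/L = 3/2 + 6/L)
a(E) = 5 - 2*E³ (a(E) = 5 + ((E*E)*E)*(-2) = 5 + (E²*E)*(-2) = 5 + E³*(-2) = 5 - 2*E³)
a(y(n(1, 5))) - 1*1153 = (5 - 2*(3/2 + 6/(((1 + 5)/(-2 + 1))))³) - 1*1153 = (5 - 2*(3/2 + 6/((6/(-1))))³) - 1153 = (5 - 2*(3/2 + 6/((-1*6)))³) - 1153 = (5 - 2*(3/2 + 6/(-6))³) - 1153 = (5 - 2*(3/2 + 6*(-⅙))³) - 1153 = (5 - 2*(3/2 - 1)³) - 1153 = (5 - 2*(½)³) - 1153 = (5 - 2*⅛) - 1153 = (5 - ¼) - 1153 = 19/4 - 1153 = -4593/4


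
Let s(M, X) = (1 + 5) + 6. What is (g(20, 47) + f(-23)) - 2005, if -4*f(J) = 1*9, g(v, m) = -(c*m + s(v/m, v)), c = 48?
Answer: -17101/4 ≈ -4275.3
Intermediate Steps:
s(M, X) = 12 (s(M, X) = 6 + 6 = 12)
g(v, m) = -12 - 48*m (g(v, m) = -(48*m + 12) = -(12 + 48*m) = -12 - 48*m)
f(J) = -9/4
(g(20, 47) + f(-23)) - 2005 = ((-12 - 48*47) - 9/4) - 2005 = ((-12 - 2256) - 9/4) - 2005 = (-2268 - 9/4) - 2005 = -9081/4 - 2005 = -17101/4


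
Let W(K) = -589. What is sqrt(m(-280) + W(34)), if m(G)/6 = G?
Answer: I*sqrt(2269) ≈ 47.634*I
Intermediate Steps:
m(G) = 6*G
sqrt(m(-280) + W(34)) = sqrt(6*(-280) - 589) = sqrt(-1680 - 589) = sqrt(-2269) = I*sqrt(2269)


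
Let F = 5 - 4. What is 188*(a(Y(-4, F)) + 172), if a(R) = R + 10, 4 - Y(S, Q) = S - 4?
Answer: 36472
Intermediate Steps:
F = 1
Y(S, Q) = 8 - S (Y(S, Q) = 4 - (S - 4) = 4 - (-4 + S) = 4 + (4 - S) = 8 - S)
a(R) = 10 + R
188*(a(Y(-4, F)) + 172) = 188*((10 + (8 - 1*(-4))) + 172) = 188*((10 + (8 + 4)) + 172) = 188*((10 + 12) + 172) = 188*(22 + 172) = 188*194 = 36472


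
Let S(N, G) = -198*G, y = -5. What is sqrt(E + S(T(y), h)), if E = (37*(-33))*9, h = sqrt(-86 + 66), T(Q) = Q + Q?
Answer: 3*sqrt(-1221 - 44*I*sqrt(5)) ≈ 4.2201 - 104.91*I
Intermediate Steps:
T(Q) = 2*Q
h = 2*I*sqrt(5) (h = sqrt(-20) = 2*I*sqrt(5) ≈ 4.4721*I)
E = -10989 (E = -1221*9 = -10989)
sqrt(E + S(T(y), h)) = sqrt(-10989 - 396*I*sqrt(5))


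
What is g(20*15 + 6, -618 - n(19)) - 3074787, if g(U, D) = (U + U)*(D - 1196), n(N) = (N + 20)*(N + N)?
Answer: -5091939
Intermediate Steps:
n(N) = 2*N*(20 + N) (n(N) = (20 + N)*(2*N) = 2*N*(20 + N))
g(U, D) = 2*U*(-1196 + D) (g(U, D) = (2*U)*(-1196 + D) = 2*U*(-1196 + D))
g(20*15 + 6, -618 - n(19)) - 3074787 = 2*(20*15 + 6)*(-1196 + (-618 - 2*19*(20 + 19))) - 3074787 = 2*(300 + 6)*(-1196 + (-618 - 2*19*39)) - 3074787 = 2*306*(-1196 + (-618 - 1*1482)) - 3074787 = 2*306*(-1196 + (-618 - 1482)) - 3074787 = 2*306*(-1196 - 2100) - 3074787 = 2*306*(-3296) - 3074787 = -2017152 - 3074787 = -5091939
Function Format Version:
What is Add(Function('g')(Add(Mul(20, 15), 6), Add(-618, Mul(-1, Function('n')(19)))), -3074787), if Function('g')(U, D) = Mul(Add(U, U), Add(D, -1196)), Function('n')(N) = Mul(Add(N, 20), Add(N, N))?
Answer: -5091939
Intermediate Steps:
Function('n')(N) = Mul(2, N, Add(20, N)) (Function('n')(N) = Mul(Add(20, N), Mul(2, N)) = Mul(2, N, Add(20, N)))
Function('g')(U, D) = Mul(2, U, Add(-1196, D)) (Function('g')(U, D) = Mul(Mul(2, U), Add(-1196, D)) = Mul(2, U, Add(-1196, D)))
Add(Function('g')(Add(Mul(20, 15), 6), Add(-618, Mul(-1, Function('n')(19)))), -3074787) = Add(Mul(2, Add(Mul(20, 15), 6), Add(-1196, Add(-618, Mul(-1, Mul(2, 19, Add(20, 19)))))), -3074787) = Add(Mul(2, Add(300, 6), Add(-1196, Add(-618, Mul(-1, Mul(2, 19, 39))))), -3074787) = Add(Mul(2, 306, Add(-1196, Add(-618, Mul(-1, 1482)))), -3074787) = Add(Mul(2, 306, Add(-1196, Add(-618, -1482))), -3074787) = Add(Mul(2, 306, Add(-1196, -2100)), -3074787) = Add(Mul(2, 306, -3296), -3074787) = Add(-2017152, -3074787) = -5091939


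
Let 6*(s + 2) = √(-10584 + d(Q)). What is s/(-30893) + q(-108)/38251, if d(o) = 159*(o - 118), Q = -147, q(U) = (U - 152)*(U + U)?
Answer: 1735027382/1181688143 - I*√52719/185358 ≈ 1.4683 - 0.0012387*I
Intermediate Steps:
q(U) = 2*U*(-152 + U) (q(U) = (-152 + U)*(2*U) = 2*U*(-152 + U))
d(o) = -18762 + 159*o (d(o) = 159*(-118 + o) = -18762 + 159*o)
s = -2 + I*√52719/6 (s = -2 + √(-10584 + (-18762 + 159*(-147)))/6 = -2 + √(-10584 + (-18762 - 23373))/6 = -2 + √(-10584 - 42135)/6 = -2 + √(-52719)/6 = -2 + (I*√52719)/6 = -2 + I*√52719/6 ≈ -2.0 + 38.268*I)
s/(-30893) + q(-108)/38251 = (-2 + I*√52719/6)/(-30893) + (2*(-108)*(-152 - 108))/38251 = (-2 + I*√52719/6)*(-1/30893) + (2*(-108)*(-260))*(1/38251) = (2/30893 - I*√52719/185358) + 56160*(1/38251) = (2/30893 - I*√52719/185358) + 56160/38251 = 1735027382/1181688143 - I*√52719/185358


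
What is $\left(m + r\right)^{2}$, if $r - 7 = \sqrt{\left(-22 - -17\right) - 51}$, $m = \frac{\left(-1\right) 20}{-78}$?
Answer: $- \frac{5087}{1521} + \frac{1132 i \sqrt{14}}{39} \approx -3.3445 + 108.6 i$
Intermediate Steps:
$m = \frac{10}{39}$ ($m = \left(-20\right) \left(- \frac{1}{78}\right) = \frac{10}{39} \approx 0.25641$)
$r = 7 + 2 i \sqrt{14}$ ($r = 7 + \sqrt{\left(-22 - -17\right) - 51} = 7 + \sqrt{\left(-22 + 17\right) - 51} = 7 + \sqrt{-5 - 51} = 7 + \sqrt{-56} = 7 + 2 i \sqrt{14} \approx 7.0 + 7.4833 i$)
$\left(m + r\right)^{2} = \left(\frac{10}{39} + \left(7 + 2 i \sqrt{14}\right)\right)^{2} = \left(\frac{283}{39} + 2 i \sqrt{14}\right)^{2}$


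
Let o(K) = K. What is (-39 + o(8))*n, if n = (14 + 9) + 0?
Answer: -713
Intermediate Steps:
n = 23 (n = 23 + 0 = 23)
(-39 + o(8))*n = (-39 + 8)*23 = -31*23 = -713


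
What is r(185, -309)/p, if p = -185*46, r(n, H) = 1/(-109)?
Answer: 1/927590 ≈ 1.0781e-6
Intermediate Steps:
r(n, H) = -1/109
p = -8510
r(185, -309)/p = -1/109/(-8510) = -1/109*(-1/8510) = 1/927590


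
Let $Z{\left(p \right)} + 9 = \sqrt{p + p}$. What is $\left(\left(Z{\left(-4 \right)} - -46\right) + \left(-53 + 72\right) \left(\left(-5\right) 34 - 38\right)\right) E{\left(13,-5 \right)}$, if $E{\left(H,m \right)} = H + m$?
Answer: $-31320 + 16 i \sqrt{2} \approx -31320.0 + 22.627 i$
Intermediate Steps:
$Z{\left(p \right)} = -9 + \sqrt{2} \sqrt{p}$ ($Z{\left(p \right)} = -9 + \sqrt{p + p} = -9 + \sqrt{2 p} = -9 + \sqrt{2} \sqrt{p}$)
$\left(\left(Z{\left(-4 \right)} - -46\right) + \left(-53 + 72\right) \left(\left(-5\right) 34 - 38\right)\right) E{\left(13,-5 \right)} = \left(\left(\left(-9 + \sqrt{2} \sqrt{-4}\right) - -46\right) + \left(-53 + 72\right) \left(\left(-5\right) 34 - 38\right)\right) \left(13 - 5\right) = \left(\left(\left(-9 + \sqrt{2} \cdot 2 i\right) + 46\right) + 19 \left(-170 - 38\right)\right) 8 = \left(\left(\left(-9 + 2 i \sqrt{2}\right) + 46\right) + 19 \left(-208\right)\right) 8 = \left(\left(37 + 2 i \sqrt{2}\right) - 3952\right) 8 = \left(-3915 + 2 i \sqrt{2}\right) 8 = -31320 + 16 i \sqrt{2}$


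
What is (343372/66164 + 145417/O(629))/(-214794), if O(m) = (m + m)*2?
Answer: -154195505/525830317992 ≈ -0.00029324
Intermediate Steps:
O(m) = 4*m (O(m) = (2*m)*2 = 4*m)
(343372/66164 + 145417/O(629))/(-214794) = (343372/66164 + 145417/((4*629)))/(-214794) = (343372*(1/66164) + 145417/2516)*(-1/214794) = (85843/16541 + 145417*(1/2516))*(-1/214794) = (85843/16541 + 145417/2516)*(-1/214794) = (154195505/2448068)*(-1/214794) = -154195505/525830317992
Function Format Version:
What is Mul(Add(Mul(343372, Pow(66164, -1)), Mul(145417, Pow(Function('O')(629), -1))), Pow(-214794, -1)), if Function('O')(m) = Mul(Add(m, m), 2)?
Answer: Rational(-154195505, 525830317992) ≈ -0.00029324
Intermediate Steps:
Function('O')(m) = Mul(4, m) (Function('O')(m) = Mul(Mul(2, m), 2) = Mul(4, m))
Mul(Add(Mul(343372, Pow(66164, -1)), Mul(145417, Pow(Function('O')(629), -1))), Pow(-214794, -1)) = Mul(Add(Mul(343372, Pow(66164, -1)), Mul(145417, Pow(Mul(4, 629), -1))), Pow(-214794, -1)) = Mul(Add(Mul(343372, Rational(1, 66164)), Mul(145417, Pow(2516, -1))), Rational(-1, 214794)) = Mul(Add(Rational(85843, 16541), Mul(145417, Rational(1, 2516))), Rational(-1, 214794)) = Mul(Add(Rational(85843, 16541), Rational(145417, 2516)), Rational(-1, 214794)) = Mul(Rational(154195505, 2448068), Rational(-1, 214794)) = Rational(-154195505, 525830317992)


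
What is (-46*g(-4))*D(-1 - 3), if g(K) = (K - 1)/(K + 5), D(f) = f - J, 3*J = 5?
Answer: -3910/3 ≈ -1303.3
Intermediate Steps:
J = 5/3 (J = (1/3)*5 = 5/3 ≈ 1.6667)
D(f) = -5/3 + f (D(f) = f - 1*5/3 = f - 5/3 = -5/3 + f)
g(K) = (-1 + K)/(5 + K)
(-46*g(-4))*D(-1 - 3) = (-46*(-1 - 4)/(5 - 4))*(-5/3 + (-1 - 3)) = (-46*(-5)/1)*(-5/3 - 4) = -46*(-5)*(-17/3) = 230*(-17/3) = -3910/3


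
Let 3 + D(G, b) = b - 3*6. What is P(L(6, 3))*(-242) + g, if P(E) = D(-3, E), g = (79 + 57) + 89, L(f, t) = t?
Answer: 4581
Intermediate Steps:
D(G, b) = -21 + b (D(G, b) = -3 + (b - 3*6) = -3 + (b - 18) = -3 + (-18 + b) = -21 + b)
g = 225 (g = 136 + 89 = 225)
P(E) = -21 + E
P(L(6, 3))*(-242) + g = (-21 + 3)*(-242) + 225 = -18*(-242) + 225 = 4356 + 225 = 4581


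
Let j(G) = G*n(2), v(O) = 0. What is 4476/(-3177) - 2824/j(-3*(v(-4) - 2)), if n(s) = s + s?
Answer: -126101/1059 ≈ -119.08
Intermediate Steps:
n(s) = 2*s
j(G) = 4*G (j(G) = G*(2*2) = G*4 = 4*G)
4476/(-3177) - 2824/j(-3*(v(-4) - 2)) = 4476/(-3177) - 2824*(-1/(12*(0 - 2))) = 4476*(-1/3177) - 2824/(4*(-3*(-2))) = -1492/1059 - 2824/(4*6) = -1492/1059 - 2824/24 = -1492/1059 - 2824*1/24 = -1492/1059 - 353/3 = -126101/1059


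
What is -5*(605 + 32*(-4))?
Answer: -2385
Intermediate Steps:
-5*(605 + 32*(-4)) = -5*(605 - 128) = -5*477 = -2385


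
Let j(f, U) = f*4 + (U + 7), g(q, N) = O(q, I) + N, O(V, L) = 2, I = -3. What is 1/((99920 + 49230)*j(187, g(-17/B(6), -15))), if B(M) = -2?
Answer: 1/110669300 ≈ 9.0359e-9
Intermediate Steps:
g(q, N) = 2 + N
j(f, U) = 7 + U + 4*f (j(f, U) = 4*f + (7 + U) = 7 + U + 4*f)
1/((99920 + 49230)*j(187, g(-17/B(6), -15))) = 1/((99920 + 49230)*(7 + (2 - 15) + 4*187)) = 1/(149150*(7 - 13 + 748)) = (1/149150)/742 = (1/149150)*(1/742) = 1/110669300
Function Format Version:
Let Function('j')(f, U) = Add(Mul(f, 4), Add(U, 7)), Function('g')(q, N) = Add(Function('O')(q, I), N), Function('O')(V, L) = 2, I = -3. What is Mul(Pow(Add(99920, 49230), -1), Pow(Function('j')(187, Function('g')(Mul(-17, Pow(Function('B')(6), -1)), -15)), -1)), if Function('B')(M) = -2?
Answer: Rational(1, 110669300) ≈ 9.0359e-9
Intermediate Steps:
Function('g')(q, N) = Add(2, N)
Function('j')(f, U) = Add(7, U, Mul(4, f)) (Function('j')(f, U) = Add(Mul(4, f), Add(7, U)) = Add(7, U, Mul(4, f)))
Mul(Pow(Add(99920, 49230), -1), Pow(Function('j')(187, Function('g')(Mul(-17, Pow(Function('B')(6), -1)), -15)), -1)) = Mul(Pow(Add(99920, 49230), -1), Pow(Add(7, Add(2, -15), Mul(4, 187)), -1)) = Mul(Pow(149150, -1), Pow(Add(7, -13, 748), -1)) = Mul(Rational(1, 149150), Pow(742, -1)) = Mul(Rational(1, 149150), Rational(1, 742)) = Rational(1, 110669300)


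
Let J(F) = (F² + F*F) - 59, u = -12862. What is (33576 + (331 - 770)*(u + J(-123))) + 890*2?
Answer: -7575587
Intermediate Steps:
J(F) = -59 + 2*F² (J(F) = (F² + F²) - 59 = 2*F² - 59 = -59 + 2*F²)
(33576 + (331 - 770)*(u + J(-123))) + 890*2 = (33576 + (331 - 770)*(-12862 + (-59 + 2*(-123)²))) + 890*2 = (33576 - 439*(-12862 + (-59 + 2*15129))) + 1780 = (33576 - 439*(-12862 + (-59 + 30258))) + 1780 = (33576 - 439*(-12862 + 30199)) + 1780 = (33576 - 439*17337) + 1780 = (33576 - 7610943) + 1780 = -7577367 + 1780 = -7575587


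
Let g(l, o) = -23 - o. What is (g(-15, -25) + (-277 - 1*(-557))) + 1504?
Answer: 1786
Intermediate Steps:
(g(-15, -25) + (-277 - 1*(-557))) + 1504 = ((-23 - 1*(-25)) + (-277 - 1*(-557))) + 1504 = ((-23 + 25) + (-277 + 557)) + 1504 = (2 + 280) + 1504 = 282 + 1504 = 1786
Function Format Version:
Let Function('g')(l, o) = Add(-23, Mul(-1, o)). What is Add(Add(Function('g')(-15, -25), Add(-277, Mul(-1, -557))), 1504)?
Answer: 1786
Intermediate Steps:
Add(Add(Function('g')(-15, -25), Add(-277, Mul(-1, -557))), 1504) = Add(Add(Add(-23, Mul(-1, -25)), Add(-277, Mul(-1, -557))), 1504) = Add(Add(Add(-23, 25), Add(-277, 557)), 1504) = Add(Add(2, 280), 1504) = Add(282, 1504) = 1786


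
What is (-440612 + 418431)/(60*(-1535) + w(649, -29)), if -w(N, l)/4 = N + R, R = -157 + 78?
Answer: 22181/94380 ≈ 0.23502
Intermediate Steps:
R = -79
w(N, l) = 316 - 4*N (w(N, l) = -4*(N - 79) = -4*(-79 + N) = 316 - 4*N)
(-440612 + 418431)/(60*(-1535) + w(649, -29)) = (-440612 + 418431)/(60*(-1535) + (316 - 4*649)) = -22181/(-92100 + (316 - 2596)) = -22181/(-92100 - 2280) = -22181/(-94380) = -22181*(-1/94380) = 22181/94380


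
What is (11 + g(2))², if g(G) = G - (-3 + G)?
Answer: 196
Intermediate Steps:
g(G) = 3 (g(G) = G + (3 - G) = 3)
(11 + g(2))² = (11 + 3)² = 14² = 196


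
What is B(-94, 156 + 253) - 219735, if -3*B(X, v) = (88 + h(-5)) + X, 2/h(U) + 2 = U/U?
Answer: -659197/3 ≈ -2.1973e+5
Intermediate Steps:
h(U) = -2 (h(U) = 2/(-2 + U/U) = 2/(-2 + 1) = 2/(-1) = 2*(-1) = -2)
B(X, v) = -86/3 - X/3 (B(X, v) = -((88 - 2) + X)/3 = -(86 + X)/3 = -86/3 - X/3)
B(-94, 156 + 253) - 219735 = (-86/3 - 1/3*(-94)) - 219735 = (-86/3 + 94/3) - 219735 = 8/3 - 219735 = -659197/3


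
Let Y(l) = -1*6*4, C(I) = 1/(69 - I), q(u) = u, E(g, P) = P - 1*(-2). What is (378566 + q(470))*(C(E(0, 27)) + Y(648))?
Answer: -90873881/10 ≈ -9.0874e+6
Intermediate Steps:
E(g, P) = 2 + P (E(g, P) = P + 2 = 2 + P)
Y(l) = -24 (Y(l) = -6*4 = -24)
(378566 + q(470))*(C(E(0, 27)) + Y(648)) = (378566 + 470)*(-1/(-69 + (2 + 27)) - 24) = 379036*(-1/(-69 + 29) - 24) = 379036*(-1/(-40) - 24) = 379036*(-1*(-1/40) - 24) = 379036*(1/40 - 24) = 379036*(-959/40) = -90873881/10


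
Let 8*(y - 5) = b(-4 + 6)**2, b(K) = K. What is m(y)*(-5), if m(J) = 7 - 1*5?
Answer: -10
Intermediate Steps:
y = 11/2 (y = 5 + (-4 + 6)**2/8 = 5 + (1/8)*2**2 = 5 + (1/8)*4 = 5 + 1/2 = 11/2 ≈ 5.5000)
m(J) = 2 (m(J) = 7 - 5 = 2)
m(y)*(-5) = 2*(-5) = -10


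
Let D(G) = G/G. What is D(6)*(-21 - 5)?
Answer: -26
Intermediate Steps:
D(G) = 1
D(6)*(-21 - 5) = 1*(-21 - 5) = 1*(-26) = -26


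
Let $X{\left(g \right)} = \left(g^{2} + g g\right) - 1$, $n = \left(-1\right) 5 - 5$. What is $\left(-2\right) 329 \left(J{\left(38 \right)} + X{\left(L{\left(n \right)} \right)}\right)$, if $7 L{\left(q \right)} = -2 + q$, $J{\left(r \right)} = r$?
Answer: $- \frac{197494}{7} \approx -28213.0$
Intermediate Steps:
$n = -10$ ($n = -5 - 5 = -10$)
$L{\left(q \right)} = - \frac{2}{7} + \frac{q}{7}$ ($L{\left(q \right)} = \frac{-2 + q}{7} = - \frac{2}{7} + \frac{q}{7}$)
$X{\left(g \right)} = -1 + 2 g^{2}$ ($X{\left(g \right)} = \left(g^{2} + g^{2}\right) - 1 = 2 g^{2} - 1 = -1 + 2 g^{2}$)
$\left(-2\right) 329 \left(J{\left(38 \right)} + X{\left(L{\left(n \right)} \right)}\right) = \left(-2\right) 329 \left(38 - \left(1 - 2 \left(- \frac{2}{7} + \frac{1}{7} \left(-10\right)\right)^{2}\right)\right) = - 658 \left(38 - \left(1 - 2 \left(- \frac{2}{7} - \frac{10}{7}\right)^{2}\right)\right) = - 658 \left(38 - \left(1 - 2 \left(- \frac{12}{7}\right)^{2}\right)\right) = - 658 \left(38 + \left(-1 + 2 \cdot \frac{144}{49}\right)\right) = - 658 \left(38 + \left(-1 + \frac{288}{49}\right)\right) = - 658 \left(38 + \frac{239}{49}\right) = \left(-658\right) \frac{2101}{49} = - \frac{197494}{7}$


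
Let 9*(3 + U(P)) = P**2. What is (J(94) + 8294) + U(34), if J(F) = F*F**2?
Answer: 7551031/9 ≈ 8.3900e+5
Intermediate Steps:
J(F) = F**3
U(P) = -3 + P**2/9
(J(94) + 8294) + U(34) = (94**3 + 8294) + (-3 + (1/9)*34**2) = (830584 + 8294) + (-3 + (1/9)*1156) = 838878 + (-3 + 1156/9) = 838878 + 1129/9 = 7551031/9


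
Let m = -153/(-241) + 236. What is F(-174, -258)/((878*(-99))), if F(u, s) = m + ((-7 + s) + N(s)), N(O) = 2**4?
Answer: 1490/10474101 ≈ 0.00014226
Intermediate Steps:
N(O) = 16
m = 57029/241 (m = -153*(-1/241) + 236 = 153/241 + 236 = 57029/241 ≈ 236.63)
F(u, s) = 59198/241 + s (F(u, s) = 57029/241 + ((-7 + s) + 16) = 57029/241 + (9 + s) = 59198/241 + s)
F(-174, -258)/((878*(-99))) = (59198/241 - 258)/((878*(-99))) = -2980/241/(-86922) = -2980/241*(-1/86922) = 1490/10474101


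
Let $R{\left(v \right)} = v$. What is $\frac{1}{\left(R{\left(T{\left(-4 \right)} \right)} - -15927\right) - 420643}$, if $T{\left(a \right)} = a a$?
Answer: $- \frac{1}{404700} \approx -2.471 \cdot 10^{-6}$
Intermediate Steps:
$T{\left(a \right)} = a^{2}$
$\frac{1}{\left(R{\left(T{\left(-4 \right)} \right)} - -15927\right) - 420643} = \frac{1}{\left(\left(-4\right)^{2} - -15927\right) - 420643} = \frac{1}{\left(16 + 15927\right) - 420643} = \frac{1}{15943 - 420643} = \frac{1}{-404700} = - \frac{1}{404700}$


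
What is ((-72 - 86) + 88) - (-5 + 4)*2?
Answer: -68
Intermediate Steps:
((-72 - 86) + 88) - (-5 + 4)*2 = (-158 + 88) - (-1)*2 = -70 - 1*(-2) = -70 + 2 = -68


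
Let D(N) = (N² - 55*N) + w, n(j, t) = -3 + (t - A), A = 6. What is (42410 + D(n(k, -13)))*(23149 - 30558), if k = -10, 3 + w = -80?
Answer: -326151589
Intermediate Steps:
w = -83 (w = -3 - 80 = -83)
n(j, t) = -9 + t (n(j, t) = -3 + (t - 1*6) = -3 + (t - 6) = -3 + (-6 + t) = -9 + t)
D(N) = -83 + N² - 55*N (D(N) = (N² - 55*N) - 83 = -83 + N² - 55*N)
(42410 + D(n(k, -13)))*(23149 - 30558) = (42410 + (-83 + (-9 - 13)² - 55*(-9 - 13)))*(23149 - 30558) = (42410 + (-83 + (-22)² - 55*(-22)))*(-7409) = (42410 + (-83 + 484 + 1210))*(-7409) = (42410 + 1611)*(-7409) = 44021*(-7409) = -326151589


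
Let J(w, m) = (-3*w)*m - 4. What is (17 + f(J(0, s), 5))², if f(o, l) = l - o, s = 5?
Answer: 676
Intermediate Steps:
J(w, m) = -4 - 3*m*w (J(w, m) = -3*m*w - 4 = -4 - 3*m*w)
(17 + f(J(0, s), 5))² = (17 + (5 - (-4 - 3*5*0)))² = (17 + (5 - (-4 + 0)))² = (17 + (5 - 1*(-4)))² = (17 + (5 + 4))² = (17 + 9)² = 26² = 676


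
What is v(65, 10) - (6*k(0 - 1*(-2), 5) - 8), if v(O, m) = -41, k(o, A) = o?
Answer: -45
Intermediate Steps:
v(65, 10) - (6*k(0 - 1*(-2), 5) - 8) = -41 - (6*(0 - 1*(-2)) - 8) = -41 - (6*(0 + 2) - 8) = -41 - (6*2 - 8) = -41 - (12 - 8) = -41 - 1*4 = -41 - 4 = -45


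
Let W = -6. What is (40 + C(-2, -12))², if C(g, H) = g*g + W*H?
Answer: 13456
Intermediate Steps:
C(g, H) = g² - 6*H (C(g, H) = g*g - 6*H = g² - 6*H)
(40 + C(-2, -12))² = (40 + ((-2)² - 6*(-12)))² = (40 + (4 + 72))² = (40 + 76)² = 116² = 13456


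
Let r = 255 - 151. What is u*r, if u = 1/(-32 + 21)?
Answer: -104/11 ≈ -9.4545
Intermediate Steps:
u = -1/11 (u = 1/(-11) = -1/11 ≈ -0.090909)
r = 104
u*r = -1/11*104 = -104/11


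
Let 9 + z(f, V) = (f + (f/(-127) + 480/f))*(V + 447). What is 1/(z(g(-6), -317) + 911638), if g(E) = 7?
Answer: 889/819165601 ≈ 1.0853e-6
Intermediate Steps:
z(f, V) = -9 + (447 + V)*(480/f + 126*f/127) (z(f, V) = -9 + (f + (f/(-127) + 480/f))*(V + 447) = -9 + (f + (f*(-1/127) + 480/f))*(447 + V) = -9 + (f + (-f/127 + 480/f))*(447 + V) = -9 + (f + (480/f - f/127))*(447 + V) = -9 + (480/f + 126*f/127)*(447 + V) = -9 + (447 + V)*(480/f + 126*f/127))
1/(z(g(-6), -317) + 911638) = 1/((3/127)*(9083040 + 20320*(-317) + 3*7*(-127 + 6258*7 + 14*(-317)*7))/7 + 911638) = 1/((3/127)*(1/7)*(9083040 - 6441440 + 3*7*(-127 + 43806 - 31066)) + 911638) = 1/((3/127)*(1/7)*(9083040 - 6441440 + 3*7*12613) + 911638) = 1/((3/127)*(1/7)*(9083040 - 6441440 + 264873) + 911638) = 1/((3/127)*(1/7)*2906473 + 911638) = 1/(8719419/889 + 911638) = 1/(819165601/889) = 889/819165601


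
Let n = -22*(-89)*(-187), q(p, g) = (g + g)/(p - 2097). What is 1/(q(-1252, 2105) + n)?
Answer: -3349/1226227164 ≈ -2.7311e-6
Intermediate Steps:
q(p, g) = 2*g/(-2097 + p) (q(p, g) = (2*g)/(-2097 + p) = 2*g/(-2097 + p))
n = -366146 (n = 1958*(-187) = -366146)
1/(q(-1252, 2105) + n) = 1/(2*2105/(-2097 - 1252) - 366146) = 1/(2*2105/(-3349) - 366146) = 1/(2*2105*(-1/3349) - 366146) = 1/(-4210/3349 - 366146) = 1/(-1226227164/3349) = -3349/1226227164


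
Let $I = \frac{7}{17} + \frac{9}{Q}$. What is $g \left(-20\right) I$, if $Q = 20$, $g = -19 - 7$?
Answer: $\frac{7618}{17} \approx 448.12$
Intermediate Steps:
$g = -26$
$I = \frac{293}{340}$ ($I = \frac{7}{17} + \frac{9}{20} = \frac{293}{340} \approx 0.86176$)
$g \left(-20\right) I = \left(-26\right) \left(-20\right) \frac{293}{340} = 520 \cdot \frac{293}{340} = \frac{7618}{17}$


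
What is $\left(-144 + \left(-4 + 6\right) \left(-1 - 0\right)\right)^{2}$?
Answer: $21316$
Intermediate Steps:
$\left(-144 + \left(-4 + 6\right) \left(-1 - 0\right)\right)^{2} = \left(-144 + 2 \left(-1 + 0\right)\right)^{2} = \left(-144 + 2 \left(-1\right)\right)^{2} = \left(-144 - 2\right)^{2} = \left(-146\right)^{2} = 21316$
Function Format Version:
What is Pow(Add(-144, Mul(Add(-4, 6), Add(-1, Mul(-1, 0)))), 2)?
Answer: 21316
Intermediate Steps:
Pow(Add(-144, Mul(Add(-4, 6), Add(-1, Mul(-1, 0)))), 2) = Pow(Add(-144, Mul(2, Add(-1, 0))), 2) = Pow(Add(-144, Mul(2, -1)), 2) = Pow(Add(-144, -2), 2) = Pow(-146, 2) = 21316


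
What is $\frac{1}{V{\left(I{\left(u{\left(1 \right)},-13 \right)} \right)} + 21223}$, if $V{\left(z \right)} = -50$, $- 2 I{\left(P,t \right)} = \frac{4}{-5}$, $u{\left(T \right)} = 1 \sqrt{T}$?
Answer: $\frac{1}{21173} \approx 4.723 \cdot 10^{-5}$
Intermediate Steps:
$u{\left(T \right)} = \sqrt{T}$
$I{\left(P,t \right)} = \frac{2}{5}$ ($I{\left(P,t \right)} = - \frac{4 \frac{1}{-5}}{2} = - \frac{4 \left(- \frac{1}{5}\right)}{2} = \left(- \frac{1}{2}\right) \left(- \frac{4}{5}\right) = \frac{2}{5}$)
$\frac{1}{V{\left(I{\left(u{\left(1 \right)},-13 \right)} \right)} + 21223} = \frac{1}{-50 + 21223} = \frac{1}{21173}$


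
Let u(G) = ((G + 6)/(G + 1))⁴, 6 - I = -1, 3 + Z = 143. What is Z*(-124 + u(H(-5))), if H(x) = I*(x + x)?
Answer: -391152410320/22667121 ≈ -17256.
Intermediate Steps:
Z = 140 (Z = -3 + 143 = 140)
I = 7 (I = 6 - 1*(-1) = 6 + 1 = 7)
H(x) = 14*x (H(x) = 7*(x + x) = 7*(2*x) = 14*x)
u(G) = (6 + G)⁴/(1 + G)⁴ (u(G) = ((6 + G)/(1 + G))⁴ = (6 + G)⁴/(1 + G)⁴)
Z*(-124 + u(H(-5))) = 140*(-124 + (6 + 14*(-5))⁴/(1 + 14*(-5))⁴) = 140*(-124 + (6 - 70)⁴/(1 - 70)⁴) = 140*(-124 + (-64)⁴/(-69)⁴) = 140*(-124 + (1/22667121)*16777216) = 140*(-124 + 16777216/22667121) = 140*(-2793945788/22667121) = -391152410320/22667121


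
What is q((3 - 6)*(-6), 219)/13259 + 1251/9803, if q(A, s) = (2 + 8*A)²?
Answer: 225547757/129977977 ≈ 1.7353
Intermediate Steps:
q((3 - 6)*(-6), 219)/13259 + 1251/9803 = (4*(1 + 4*((3 - 6)*(-6)))²)/13259 + 1251/9803 = (4*(1 + 4*(-3*(-6)))²)*(1/13259) + 1251*(1/9803) = (4*(1 + 4*18)²)*(1/13259) + 1251/9803 = (4*(1 + 72)²)*(1/13259) + 1251/9803 = (4*73²)*(1/13259) + 1251/9803 = (4*5329)*(1/13259) + 1251/9803 = 21316*(1/13259) + 1251/9803 = 21316/13259 + 1251/9803 = 225547757/129977977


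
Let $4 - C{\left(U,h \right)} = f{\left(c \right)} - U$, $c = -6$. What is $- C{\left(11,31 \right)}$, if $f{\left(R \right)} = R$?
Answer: $-21$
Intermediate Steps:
$C{\left(U,h \right)} = 10 + U$ ($C{\left(U,h \right)} = 4 - \left(-6 - U\right) = 4 + \left(6 + U\right) = 10 + U$)
$- C{\left(11,31 \right)} = - (10 + 11) = \left(-1\right) 21 = -21$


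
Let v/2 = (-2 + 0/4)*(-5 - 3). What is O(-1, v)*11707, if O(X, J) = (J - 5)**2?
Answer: 8534403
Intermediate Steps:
v = 32 (v = 2*((-2 + 0/4)*(-5 - 3)) = 2*((-2 + 0*(1/4))*(-8)) = 2*((-2 + 0)*(-8)) = 2*(-2*(-8)) = 2*16 = 32)
O(X, J) = (-5 + J)**2
O(-1, v)*11707 = (-5 + 32)**2*11707 = 27**2*11707 = 729*11707 = 8534403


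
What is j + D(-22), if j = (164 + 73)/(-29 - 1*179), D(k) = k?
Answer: -4813/208 ≈ -23.139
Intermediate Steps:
j = -237/208 (j = 237/(-29 - 179) = 237/(-208) = 237*(-1/208) = -237/208 ≈ -1.1394)
j + D(-22) = -237/208 - 22 = -4813/208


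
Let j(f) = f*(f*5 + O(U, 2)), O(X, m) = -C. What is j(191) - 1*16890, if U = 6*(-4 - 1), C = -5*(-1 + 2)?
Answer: 166470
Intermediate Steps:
C = -5 (C = -5*1 = -5)
U = -30 (U = 6*(-5) = -30)
O(X, m) = 5 (O(X, m) = -1*(-5) = 5)
j(f) = f*(5 + 5*f) (j(f) = f*(f*5 + 5) = f*(5*f + 5) = f*(5 + 5*f))
j(191) - 1*16890 = 5*191*(1 + 191) - 1*16890 = 5*191*192 - 16890 = 183360 - 16890 = 166470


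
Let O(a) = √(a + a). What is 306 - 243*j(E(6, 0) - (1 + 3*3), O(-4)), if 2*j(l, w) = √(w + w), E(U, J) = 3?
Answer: 306 - 243*2^(¼)*√I ≈ 101.66 - 204.34*I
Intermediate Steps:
O(a) = √2*√a (O(a) = √(2*a) = √2*√a)
j(l, w) = √2*√w/2 (j(l, w) = √(w + w)/2 = √(2*w)/2 = (√2*√w)/2 = √2*√w/2)
306 - 243*j(E(6, 0) - (1 + 3*3), O(-4)) = 306 - 243*√2*√(√2*√(-4))/2 = 306 - 243*√2*√(√2*(2*I))/2 = 306 - 243*√2*√(2*I*√2)/2 = 306 - 243*√2*2^(¾)*√I/2 = 306 - 243*2^(¼)*√I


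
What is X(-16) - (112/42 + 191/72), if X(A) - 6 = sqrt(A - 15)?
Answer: 49/72 + I*sqrt(31) ≈ 0.68056 + 5.5678*I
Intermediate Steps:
X(A) = 6 + sqrt(-15 + A) (X(A) = 6 + sqrt(A - 15) = 6 + sqrt(-15 + A))
X(-16) - (112/42 + 191/72) = (6 + sqrt(-15 - 16)) - (112/42 + 191/72) = (6 + sqrt(-31)) - (112*(1/42) + 191*(1/72)) = (6 + I*sqrt(31)) - (8/3 + 191/72) = (6 + I*sqrt(31)) - 1*383/72 = (6 + I*sqrt(31)) - 383/72 = 49/72 + I*sqrt(31)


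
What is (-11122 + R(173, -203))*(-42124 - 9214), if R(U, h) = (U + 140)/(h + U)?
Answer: 8572752937/15 ≈ 5.7152e+8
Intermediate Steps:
R(U, h) = (140 + U)/(U + h)
(-11122 + R(173, -203))*(-42124 - 9214) = (-11122 + (140 + 173)/(173 - 203))*(-42124 - 9214) = (-11122 + 313/(-30))*(-51338) = (-11122 - 1/30*313)*(-51338) = (-11122 - 313/30)*(-51338) = -333973/30*(-51338) = 8572752937/15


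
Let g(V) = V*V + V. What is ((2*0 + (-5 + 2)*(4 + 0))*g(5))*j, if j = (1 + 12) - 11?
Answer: -720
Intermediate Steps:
g(V) = V + V**2 (g(V) = V**2 + V = V + V**2)
j = 2 (j = 13 - 11 = 2)
((2*0 + (-5 + 2)*(4 + 0))*g(5))*j = ((2*0 + (-5 + 2)*(4 + 0))*(5*(1 + 5)))*2 = ((0 - 3*4)*(5*6))*2 = ((0 - 12)*30)*2 = -12*30*2 = -360*2 = -720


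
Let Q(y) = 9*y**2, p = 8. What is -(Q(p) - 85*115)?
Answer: 9199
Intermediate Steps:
-(Q(p) - 85*115) = -(9*8**2 - 85*115) = -(9*64 - 9775) = -(576 - 9775) = -1*(-9199) = 9199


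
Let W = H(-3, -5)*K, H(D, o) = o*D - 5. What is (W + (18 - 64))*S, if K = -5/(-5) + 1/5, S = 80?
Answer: -2720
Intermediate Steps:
H(D, o) = -5 + D*o (H(D, o) = D*o - 5 = -5 + D*o)
K = 6/5 (K = -5*(-⅕) + 1*(⅕) = 1 + ⅕ = 6/5 ≈ 1.2000)
W = 12 (W = (-5 - 3*(-5))*(6/5) = (-5 + 15)*(6/5) = 10*(6/5) = 12)
(W + (18 - 64))*S = (12 + (18 - 64))*80 = (12 - 46)*80 = -34*80 = -2720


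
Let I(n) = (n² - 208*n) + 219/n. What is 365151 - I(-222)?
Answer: 19957207/74 ≈ 2.6969e+5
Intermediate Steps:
I(n) = n² - 208*n + 219/n
365151 - I(-222) = 365151 - (219 + (-222)²*(-208 - 222))/(-222) = 365151 - (-1)*(219 + 49284*(-430))/222 = 365151 - (-1)*(219 - 21192120)/222 = 365151 - (-1)*(-21191901)/222 = 365151 - 1*7063967/74 = 365151 - 7063967/74 = 19957207/74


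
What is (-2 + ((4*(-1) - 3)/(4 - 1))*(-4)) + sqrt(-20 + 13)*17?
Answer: 22/3 + 17*I*sqrt(7) ≈ 7.3333 + 44.978*I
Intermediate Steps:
(-2 + ((4*(-1) - 3)/(4 - 1))*(-4)) + sqrt(-20 + 13)*17 = (-2 + ((-4 - 3)/3)*(-4)) + sqrt(-7)*17 = (-2 - 7*1/3*(-4)) + (I*sqrt(7))*17 = (-2 - 7/3*(-4)) + 17*I*sqrt(7) = (-2 + 28/3) + 17*I*sqrt(7) = 22/3 + 17*I*sqrt(7)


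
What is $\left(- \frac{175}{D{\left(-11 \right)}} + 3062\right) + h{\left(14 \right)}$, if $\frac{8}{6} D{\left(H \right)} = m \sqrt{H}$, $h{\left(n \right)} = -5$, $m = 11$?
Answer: $3057 + \frac{700 i \sqrt{11}}{363} \approx 3057.0 + 6.3957 i$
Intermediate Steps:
$D{\left(H \right)} = \frac{33 \sqrt{H}}{4}$ ($D{\left(H \right)} = \frac{3 \cdot 11 \sqrt{H}}{4} = \frac{33 \sqrt{H}}{4}$)
$\left(- \frac{175}{D{\left(-11 \right)}} + 3062\right) + h{\left(14 \right)} = \left(- \frac{175}{\frac{33}{4} \sqrt{-11}} + 3062\right) - 5 = \left(- \frac{175}{\frac{33}{4} i \sqrt{11}} + 3062\right) - 5 = \left(- 175 \left(- \frac{4 i \sqrt{11}}{363}\right) + 3062\right) - 5 = \left(\frac{700 i \sqrt{11}}{363} + 3062\right) - 5 = \left(3062 + \frac{700 i \sqrt{11}}{363}\right) - 5 = 3057 + \frac{700 i \sqrt{11}}{363}$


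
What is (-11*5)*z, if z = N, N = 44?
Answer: -2420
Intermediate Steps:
z = 44
(-11*5)*z = -11*5*44 = -55*44 = -2420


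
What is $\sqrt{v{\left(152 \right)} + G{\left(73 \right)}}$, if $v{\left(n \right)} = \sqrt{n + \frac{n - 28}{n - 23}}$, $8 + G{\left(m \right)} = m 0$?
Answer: $\frac{\sqrt{-133128 + 258 \sqrt{636357}}}{129} \approx 2.0899$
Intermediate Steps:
$G{\left(m \right)} = -8$ ($G{\left(m \right)} = -8 + m 0 = -8 + 0 = -8$)
$v{\left(n \right)} = \sqrt{n + \frac{-28 + n}{-23 + n}}$
$\sqrt{v{\left(152 \right)} + G{\left(73 \right)}} = \sqrt{\sqrt{\frac{-28 + 152 + 152 \left(-23 + 152\right)}{-23 + 152}} - 8} = \sqrt{\sqrt{\frac{-28 + 152 + 152 \cdot 129}{129}} - 8} = \sqrt{\sqrt{\frac{-28 + 152 + 19608}{129}} - 8} = \sqrt{\sqrt{\frac{1}{129} \cdot 19732} - 8} = \sqrt{\sqrt{\frac{19732}{129}} - 8} = \sqrt{\frac{2 \sqrt{636357}}{129} - 8} = \sqrt{-8 + \frac{2 \sqrt{636357}}{129}}$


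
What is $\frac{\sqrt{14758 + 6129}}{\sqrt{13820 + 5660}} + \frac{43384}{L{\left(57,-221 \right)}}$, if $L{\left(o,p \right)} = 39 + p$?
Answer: $- \frac{21692}{91} + \frac{\sqrt{101719690}}{9740} \approx -237.34$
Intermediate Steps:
$\frac{\sqrt{14758 + 6129}}{\sqrt{13820 + 5660}} + \frac{43384}{L{\left(57,-221 \right)}} = \frac{\sqrt{14758 + 6129}}{\sqrt{13820 + 5660}} + \frac{43384}{39 - 221} = \frac{\sqrt{20887}}{\sqrt{19480}} + \frac{43384}{-182} = \frac{\sqrt{20887}}{2 \sqrt{4870}} + 43384 \left(- \frac{1}{182}\right) = \sqrt{20887} \frac{\sqrt{4870}}{9740} - \frac{21692}{91} = \frac{\sqrt{101719690}}{9740} - \frac{21692}{91} = - \frac{21692}{91} + \frac{\sqrt{101719690}}{9740}$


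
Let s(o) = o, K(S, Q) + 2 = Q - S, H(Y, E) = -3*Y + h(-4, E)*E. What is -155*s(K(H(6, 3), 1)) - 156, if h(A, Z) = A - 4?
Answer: -6511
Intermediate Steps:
h(A, Z) = -4 + A
H(Y, E) = -8*E - 3*Y (H(Y, E) = -3*Y + (-4 - 4)*E = -3*Y - 8*E = -8*E - 3*Y)
K(S, Q) = -2 + Q - S (K(S, Q) = -2 + (Q - S) = -2 + Q - S)
-155*s(K(H(6, 3), 1)) - 156 = -155*(-2 + 1 - (-8*3 - 3*6)) - 156 = -155*(-2 + 1 - (-24 - 18)) - 156 = -155*(-2 + 1 - 1*(-42)) - 156 = -155*(-2 + 1 + 42) - 156 = -155*41 - 156 = -6355 - 156 = -6511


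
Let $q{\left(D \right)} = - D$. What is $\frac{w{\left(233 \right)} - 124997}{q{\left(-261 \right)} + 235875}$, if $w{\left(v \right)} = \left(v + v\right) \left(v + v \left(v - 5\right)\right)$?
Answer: $\frac{8246455}{78712} \approx 104.77$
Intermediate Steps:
$w{\left(v \right)} = 2 v \left(v + v \left(-5 + v\right)\right)$
$\frac{w{\left(233 \right)} - 124997}{q{\left(-261 \right)} + 235875} = \frac{2 \cdot 233^{2} \left(-4 + 233\right) - 124997}{\left(-1\right) \left(-261\right) + 235875} = \frac{2 \cdot 54289 \cdot 229 - 124997}{261 + 235875} = \frac{24864362 - 124997}{236136} = 24739365 \cdot \frac{1}{236136} = \frac{8246455}{78712}$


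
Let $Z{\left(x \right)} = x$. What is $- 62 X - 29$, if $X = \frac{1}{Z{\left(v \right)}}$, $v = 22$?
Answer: $- \frac{350}{11} \approx -31.818$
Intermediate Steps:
$X = \frac{1}{22} \approx 0.045455$
$- 62 X - 29 = \left(-62\right) \frac{1}{22} - 29 = - \frac{31}{11} - 29 = - \frac{350}{11}$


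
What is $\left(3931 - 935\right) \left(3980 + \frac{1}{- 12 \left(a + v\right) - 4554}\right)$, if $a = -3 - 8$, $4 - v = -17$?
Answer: $\frac{27866573462}{2337} \approx 1.1924 \cdot 10^{7}$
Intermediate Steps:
$v = 21$ ($v = 4 - -17 = 4 + 17 = 21$)
$a = -11$
$\left(3931 - 935\right) \left(3980 + \frac{1}{- 12 \left(a + v\right) - 4554}\right) = \left(3931 - 935\right) \left(3980 + \frac{1}{- 12 \left(-11 + 21\right) - 4554}\right) = 2996 \left(3980 + \frac{1}{\left(-12\right) 10 - 4554}\right) = 2996 \left(3980 + \frac{1}{-120 - 4554}\right) = 2996 \left(3980 + \frac{1}{-4674}\right) = 2996 \left(3980 - \frac{1}{4674}\right) = 2996 \cdot \frac{18602519}{4674} = \frac{27866573462}{2337}$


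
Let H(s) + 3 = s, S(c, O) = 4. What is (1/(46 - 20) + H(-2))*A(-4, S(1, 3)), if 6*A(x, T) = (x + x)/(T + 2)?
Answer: 43/39 ≈ 1.1026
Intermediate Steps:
H(s) = -3 + s
A(x, T) = x/(3*(2 + T)) (A(x, T) = ((x + x)/(T + 2))/6 = ((2*x)/(2 + T))/6 = (2*x/(2 + T))/6 = x/(3*(2 + T)))
(1/(46 - 20) + H(-2))*A(-4, S(1, 3)) = (1/(46 - 20) + (-3 - 2))*((1/3)*(-4)/(2 + 4)) = (1/26 - 5)*((1/3)*(-4)/6) = (1/26 - 5)*((1/3)*(-4)*(1/6)) = -129/26*(-2/9) = 43/39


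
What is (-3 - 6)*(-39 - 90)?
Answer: 1161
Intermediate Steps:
(-3 - 6)*(-39 - 90) = -9*(-129) = 1161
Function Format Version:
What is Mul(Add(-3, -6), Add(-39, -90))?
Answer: 1161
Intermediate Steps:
Mul(Add(-3, -6), Add(-39, -90)) = Mul(-9, -129) = 1161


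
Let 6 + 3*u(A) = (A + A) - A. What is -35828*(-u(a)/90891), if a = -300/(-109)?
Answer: -4227704/9907119 ≈ -0.42673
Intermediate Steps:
a = 300/109 (a = -300*(-1/109) = 300/109 ≈ 2.7523)
u(A) = -2 + A/3 (u(A) = -2 + ((A + A) - A)/3 = -2 + (2*A - A)/3 = -2 + A/3)
-35828*(-u(a)/90891) = -35828/((-90891/(-2 + (⅓)*(300/109)))) = -35828/((-90891/(-2 + 100/109))) = -35828/((-90891/(-118/109))) = -35828/((-90891*(-109/118))) = -35828/9907119/118 = -35828*118/9907119 = -4227704/9907119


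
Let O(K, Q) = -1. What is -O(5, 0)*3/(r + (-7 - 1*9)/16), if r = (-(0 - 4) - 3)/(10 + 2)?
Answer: -36/11 ≈ -3.2727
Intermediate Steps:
r = 1/12 (r = (-1*(-4) - 3)/12 = (4 - 3)*(1/12) = 1*(1/12) = 1/12 ≈ 0.083333)
-O(5, 0)*3/(r + (-7 - 1*9)/16) = -(-1*3)/(1/12 + (-7 - 1*9)/16) = -(-3)/(1/12 + (-7 - 9)*(1/16)) = -(-3)/(1/12 - 16*1/16) = -(-3)/(1/12 - 1) = -(-3)/(-11/12) = -(-3)*(-12)/11 = -1*36/11 = -36/11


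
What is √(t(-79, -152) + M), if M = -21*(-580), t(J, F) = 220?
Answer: 20*√31 ≈ 111.36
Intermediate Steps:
M = 12180
√(t(-79, -152) + M) = √(220 + 12180) = √12400 = 20*√31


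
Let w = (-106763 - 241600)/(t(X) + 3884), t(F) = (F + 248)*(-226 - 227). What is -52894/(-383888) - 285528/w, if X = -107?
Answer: -1095903704504329/22288729224 ≈ -49169.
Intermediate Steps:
t(F) = -112344 - 453*F (t(F) = (248 + F)*(-453) = -112344 - 453*F)
w = 348363/59989 (w = (-106763 - 241600)/((-112344 - 453*(-107)) + 3884) = -348363/((-112344 + 48471) + 3884) = -348363/(-63873 + 3884) = -348363/(-59989) = -348363*(-1/59989) = 348363/59989 ≈ 5.8071)
-52894/(-383888) - 285528/w = -52894/(-383888) - 285528/348363/59989 = -52894*(-1/383888) - 285528*59989/348363 = 26447/191944 - 5709513064/116121 = -1095903704504329/22288729224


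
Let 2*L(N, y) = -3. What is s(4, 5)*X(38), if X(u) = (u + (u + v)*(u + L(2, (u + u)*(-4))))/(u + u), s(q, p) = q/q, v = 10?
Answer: 895/38 ≈ 23.553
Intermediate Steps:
L(N, y) = -3/2 (L(N, y) = (½)*(-3) = -3/2)
s(q, p) = 1
X(u) = (u + (10 + u)*(-3/2 + u))/(2*u) (X(u) = (u + (u + 10)*(u - 3/2))/(u + u) = (u + (10 + u)*(-3/2 + u))/((2*u)) = (u + (10 + u)*(-3/2 + u))*(1/(2*u)) = (u + (10 + u)*(-3/2 + u))/(2*u))
s(4, 5)*X(38) = 1*((¼)*(-30 + 38*(19 + 2*38))/38) = 1*((¼)*(1/38)*(-30 + 38*(19 + 76))) = 1*((¼)*(1/38)*(-30 + 38*95)) = 1*((¼)*(1/38)*(-30 + 3610)) = 1*((¼)*(1/38)*3580) = 1*(895/38) = 895/38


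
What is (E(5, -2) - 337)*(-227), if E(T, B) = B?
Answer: 76953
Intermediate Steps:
(E(5, -2) - 337)*(-227) = (-2 - 337)*(-227) = -339*(-227) = 76953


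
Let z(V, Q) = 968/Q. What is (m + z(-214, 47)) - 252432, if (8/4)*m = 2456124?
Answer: 45855578/47 ≈ 9.7565e+5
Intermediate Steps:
m = 1228062 (m = (½)*2456124 = 1228062)
(m + z(-214, 47)) - 252432 = (1228062 + 968/47) - 252432 = 57719882/47 - 252432 = 45855578/47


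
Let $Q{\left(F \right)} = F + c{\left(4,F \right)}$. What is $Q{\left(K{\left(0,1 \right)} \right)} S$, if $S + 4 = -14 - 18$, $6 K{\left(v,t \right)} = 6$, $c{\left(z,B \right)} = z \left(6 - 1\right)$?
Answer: $-756$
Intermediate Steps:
$c{\left(z,B \right)} = 5 z$ ($c{\left(z,B \right)} = z 5 = 5 z$)
$K{\left(v,t \right)} = 1$ ($K{\left(v,t \right)} = \frac{1}{6} \cdot 6 = 1$)
$Q{\left(F \right)} = 20 + F$ ($Q{\left(F \right)} = F + 5 \cdot 4 = F + 20 = 20 + F$)
$S = -36$ ($S = -4 - 32 = -36$)
$Q{\left(K{\left(0,1 \right)} \right)} S = \left(20 + 1\right) \left(-36\right) = 21 \left(-36\right) = -756$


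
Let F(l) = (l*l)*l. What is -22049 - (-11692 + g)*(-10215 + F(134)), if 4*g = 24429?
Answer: 53521676175/4 ≈ 1.3380e+10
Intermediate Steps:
F(l) = l**3 (F(l) = l**2*l = l**3)
g = 24429/4 (g = (1/4)*24429 = 24429/4 ≈ 6107.3)
-22049 - (-11692 + g)*(-10215 + F(134)) = -22049 - (-11692 + 24429/4)*(-10215 + 134**3) = -22049 - (-22339)*(-10215 + 2406104)/4 = -22049 - (-22339)*2395889/4 = -22049 - 1*(-53521764371/4) = -22049 + 53521764371/4 = 53521676175/4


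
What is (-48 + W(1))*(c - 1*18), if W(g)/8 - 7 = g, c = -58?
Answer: -1216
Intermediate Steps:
W(g) = 56 + 8*g
(-48 + W(1))*(c - 1*18) = (-48 + (56 + 8*1))*(-58 - 1*18) = (-48 + (56 + 8))*(-58 - 18) = (-48 + 64)*(-76) = 16*(-76) = -1216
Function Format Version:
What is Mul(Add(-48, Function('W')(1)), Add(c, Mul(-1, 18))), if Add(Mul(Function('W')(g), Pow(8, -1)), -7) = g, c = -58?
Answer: -1216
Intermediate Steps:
Function('W')(g) = Add(56, Mul(8, g))
Mul(Add(-48, Function('W')(1)), Add(c, Mul(-1, 18))) = Mul(Add(-48, Add(56, Mul(8, 1))), Add(-58, Mul(-1, 18))) = Mul(Add(-48, Add(56, 8)), Add(-58, -18)) = Mul(Add(-48, 64), -76) = Mul(16, -76) = -1216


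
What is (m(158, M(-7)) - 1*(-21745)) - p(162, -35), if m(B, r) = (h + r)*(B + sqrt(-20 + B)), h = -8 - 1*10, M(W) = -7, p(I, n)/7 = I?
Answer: 16661 - 25*sqrt(138) ≈ 16367.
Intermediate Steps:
p(I, n) = 7*I
h = -18 (h = -8 - 10 = -18)
m(B, r) = (-18 + r)*(B + sqrt(-20 + B))
(m(158, M(-7)) - 1*(-21745)) - p(162, -35) = ((-18*158 - 18*sqrt(-20 + 158) + 158*(-7) - 7*sqrt(-20 + 158)) - 1*(-21745)) - 7*162 = ((-2844 - 18*sqrt(138) - 1106 - 7*sqrt(138)) + 21745) - 1*1134 = ((-3950 - 25*sqrt(138)) + 21745) - 1134 = (17795 - 25*sqrt(138)) - 1134 = 16661 - 25*sqrt(138)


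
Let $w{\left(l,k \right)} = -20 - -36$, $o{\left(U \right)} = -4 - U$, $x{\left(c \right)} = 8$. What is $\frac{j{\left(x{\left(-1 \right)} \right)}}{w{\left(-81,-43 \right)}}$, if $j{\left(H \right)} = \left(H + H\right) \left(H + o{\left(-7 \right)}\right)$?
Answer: $11$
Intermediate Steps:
$j{\left(H \right)} = 2 H \left(3 + H\right)$ ($j{\left(H \right)} = \left(H + H\right) \left(H - -3\right) = 2 H \left(H + \left(-4 + 7\right)\right) = 2 H \left(H + 3\right) = 2 H \left(3 + H\right)$)
$w{\left(l,k \right)} = 16$ ($w{\left(l,k \right)} = -20 + 36 = 16$)
$\frac{j{\left(x{\left(-1 \right)} \right)}}{w{\left(-81,-43 \right)}} = \frac{2 \cdot 8 \left(3 + 8\right)}{16} = 2 \cdot 8 \cdot 11 \cdot \frac{1}{16} = 176 \cdot \frac{1}{16} = 11$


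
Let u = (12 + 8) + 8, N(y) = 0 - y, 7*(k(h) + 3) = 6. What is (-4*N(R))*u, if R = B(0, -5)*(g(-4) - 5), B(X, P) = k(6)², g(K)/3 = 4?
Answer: 3600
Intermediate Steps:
k(h) = -15/7 (k(h) = -3 + (⅐)*6 = -3 + 6/7 = -15/7)
g(K) = 12 (g(K) = 3*4 = 12)
B(X, P) = 225/49 (B(X, P) = (-15/7)² = 225/49)
R = 225/7 (R = 225*(12 - 5)/49 = (225/49)*7 = 225/7 ≈ 32.143)
N(y) = -y
u = 28 (u = 20 + 8 = 28)
(-4*N(R))*u = -(-4)*225/7*28 = -4*(-225/7)*28 = (900/7)*28 = 3600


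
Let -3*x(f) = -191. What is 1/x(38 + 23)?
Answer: 3/191 ≈ 0.015707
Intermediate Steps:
x(f) = 191/3 (x(f) = -⅓*(-191) = 191/3)
1/x(38 + 23) = 1/(191/3) = 3/191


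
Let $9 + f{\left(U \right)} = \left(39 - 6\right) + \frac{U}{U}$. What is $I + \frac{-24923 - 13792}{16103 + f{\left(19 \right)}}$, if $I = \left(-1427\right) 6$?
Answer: $- \frac{46042217}{5376} \approx -8564.4$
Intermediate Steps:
$I = -8562$
$f{\left(U \right)} = 25$ ($f{\left(U \right)} = -9 + \left(\left(39 - 6\right) + \frac{U}{U}\right) = -9 + \left(33 + 1\right) = -9 + 34 = 25$)
$I + \frac{-24923 - 13792}{16103 + f{\left(19 \right)}} = -8562 + \frac{-24923 - 13792}{16103 + 25} = -8562 - \frac{38715}{16128} = -8562 - \frac{12905}{5376} = - \frac{46042217}{5376}$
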